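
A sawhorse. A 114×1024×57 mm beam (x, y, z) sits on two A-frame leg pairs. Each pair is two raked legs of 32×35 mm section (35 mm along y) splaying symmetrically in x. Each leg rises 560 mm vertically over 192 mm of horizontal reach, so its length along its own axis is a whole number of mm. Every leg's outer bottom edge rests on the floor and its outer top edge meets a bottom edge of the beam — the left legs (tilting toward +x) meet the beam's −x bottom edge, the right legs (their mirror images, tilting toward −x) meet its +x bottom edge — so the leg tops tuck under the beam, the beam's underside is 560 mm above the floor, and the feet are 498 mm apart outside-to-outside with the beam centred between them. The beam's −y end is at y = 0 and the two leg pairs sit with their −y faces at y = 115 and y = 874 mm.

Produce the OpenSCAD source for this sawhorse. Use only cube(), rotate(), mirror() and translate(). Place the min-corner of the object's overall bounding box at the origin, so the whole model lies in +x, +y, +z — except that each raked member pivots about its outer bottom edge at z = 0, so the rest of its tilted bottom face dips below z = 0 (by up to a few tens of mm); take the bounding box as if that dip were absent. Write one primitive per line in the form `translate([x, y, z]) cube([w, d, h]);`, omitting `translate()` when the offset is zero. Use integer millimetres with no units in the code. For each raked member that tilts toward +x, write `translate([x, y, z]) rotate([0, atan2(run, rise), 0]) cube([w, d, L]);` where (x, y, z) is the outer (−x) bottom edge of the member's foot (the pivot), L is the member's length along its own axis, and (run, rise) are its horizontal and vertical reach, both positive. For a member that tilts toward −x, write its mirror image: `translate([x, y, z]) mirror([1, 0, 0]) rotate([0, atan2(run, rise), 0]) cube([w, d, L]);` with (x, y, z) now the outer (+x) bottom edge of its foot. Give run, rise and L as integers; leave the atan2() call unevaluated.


translate([192, 0, 560]) cube([114, 1024, 57]);
translate([0, 115, 0]) rotate([0, atan2(192, 560), 0]) cube([32, 35, 592]);
translate([498, 115, 0]) mirror([1, 0, 0]) rotate([0, atan2(192, 560), 0]) cube([32, 35, 592]);
translate([0, 874, 0]) rotate([0, atan2(192, 560), 0]) cube([32, 35, 592]);
translate([498, 874, 0]) mirror([1, 0, 0]) rotate([0, atan2(192, 560), 0]) cube([32, 35, 592]);


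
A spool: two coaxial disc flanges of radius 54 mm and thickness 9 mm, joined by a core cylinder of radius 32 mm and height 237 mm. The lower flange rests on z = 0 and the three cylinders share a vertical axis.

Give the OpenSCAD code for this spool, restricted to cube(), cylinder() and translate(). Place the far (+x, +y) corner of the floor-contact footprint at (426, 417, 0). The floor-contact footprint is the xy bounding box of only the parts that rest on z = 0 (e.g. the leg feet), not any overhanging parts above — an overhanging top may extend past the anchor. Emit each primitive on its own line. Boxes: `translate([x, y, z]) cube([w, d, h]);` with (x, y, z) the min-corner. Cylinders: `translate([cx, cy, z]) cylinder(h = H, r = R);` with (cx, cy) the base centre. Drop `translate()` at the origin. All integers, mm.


translate([372, 363, 0]) cylinder(h = 9, r = 54);
translate([372, 363, 9]) cylinder(h = 237, r = 32);
translate([372, 363, 246]) cylinder(h = 9, r = 54);


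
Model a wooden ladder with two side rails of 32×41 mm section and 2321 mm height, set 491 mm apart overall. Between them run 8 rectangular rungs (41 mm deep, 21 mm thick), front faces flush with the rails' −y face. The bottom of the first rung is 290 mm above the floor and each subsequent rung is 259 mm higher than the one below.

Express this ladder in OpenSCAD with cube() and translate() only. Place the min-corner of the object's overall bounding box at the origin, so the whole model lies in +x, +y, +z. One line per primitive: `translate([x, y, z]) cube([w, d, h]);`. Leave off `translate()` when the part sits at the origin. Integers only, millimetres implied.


cube([32, 41, 2321]);
translate([459, 0, 0]) cube([32, 41, 2321]);
translate([32, 0, 290]) cube([427, 41, 21]);
translate([32, 0, 549]) cube([427, 41, 21]);
translate([32, 0, 808]) cube([427, 41, 21]);
translate([32, 0, 1067]) cube([427, 41, 21]);
translate([32, 0, 1326]) cube([427, 41, 21]);
translate([32, 0, 1585]) cube([427, 41, 21]);
translate([32, 0, 1844]) cube([427, 41, 21]);
translate([32, 0, 2103]) cube([427, 41, 21]);


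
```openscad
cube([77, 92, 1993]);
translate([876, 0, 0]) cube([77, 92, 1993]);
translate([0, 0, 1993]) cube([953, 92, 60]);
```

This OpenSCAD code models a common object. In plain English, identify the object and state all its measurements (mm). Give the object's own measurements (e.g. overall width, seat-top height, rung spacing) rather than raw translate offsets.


A door frame. The clear opening is 799 mm wide and 1993 mm high. Two 77 mm wide jambs, 92 mm deep, stand either side of the opening from the floor to the top of the opening. A 60 mm thick head sits across the top of both jambs, spanning the full outside width of the frame.


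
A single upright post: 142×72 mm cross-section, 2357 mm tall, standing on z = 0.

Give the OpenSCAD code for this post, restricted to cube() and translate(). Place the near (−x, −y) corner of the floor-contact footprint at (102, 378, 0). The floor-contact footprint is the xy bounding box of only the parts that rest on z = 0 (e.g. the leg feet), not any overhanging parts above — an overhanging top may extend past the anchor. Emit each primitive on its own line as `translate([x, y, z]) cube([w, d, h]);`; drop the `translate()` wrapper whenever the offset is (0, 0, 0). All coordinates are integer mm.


translate([102, 378, 0]) cube([142, 72, 2357]);


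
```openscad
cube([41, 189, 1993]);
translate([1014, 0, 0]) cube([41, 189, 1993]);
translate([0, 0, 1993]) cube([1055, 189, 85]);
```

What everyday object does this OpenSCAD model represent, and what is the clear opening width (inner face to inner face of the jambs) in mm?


A door frame. The clear opening width is 973 mm.

Two 1993 mm tall posts with a header on top — a door frame. The left jamb is 41 mm wide at x = 0; the right jamb starts at x = 1014. The clear opening is 1014 − 41 = 973 mm.


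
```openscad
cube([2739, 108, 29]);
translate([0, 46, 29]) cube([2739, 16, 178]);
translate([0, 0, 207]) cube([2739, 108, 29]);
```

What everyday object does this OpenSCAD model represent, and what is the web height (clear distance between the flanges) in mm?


An I-beam. The web height is 178 mm.

Two wide flanges with a thin centred web — an I-beam. Overall 236 mm minus two 29 mm flanges gives a web of 236 − 2·29 = 178 mm.


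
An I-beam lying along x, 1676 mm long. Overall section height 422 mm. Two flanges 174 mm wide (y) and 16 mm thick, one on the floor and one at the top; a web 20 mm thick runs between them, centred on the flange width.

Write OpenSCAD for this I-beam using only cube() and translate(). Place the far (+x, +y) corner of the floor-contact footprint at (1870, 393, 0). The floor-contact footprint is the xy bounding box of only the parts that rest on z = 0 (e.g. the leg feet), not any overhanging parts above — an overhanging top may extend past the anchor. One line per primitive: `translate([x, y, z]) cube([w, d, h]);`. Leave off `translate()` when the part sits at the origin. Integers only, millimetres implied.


translate([194, 219, 0]) cube([1676, 174, 16]);
translate([194, 296, 16]) cube([1676, 20, 390]);
translate([194, 219, 406]) cube([1676, 174, 16]);


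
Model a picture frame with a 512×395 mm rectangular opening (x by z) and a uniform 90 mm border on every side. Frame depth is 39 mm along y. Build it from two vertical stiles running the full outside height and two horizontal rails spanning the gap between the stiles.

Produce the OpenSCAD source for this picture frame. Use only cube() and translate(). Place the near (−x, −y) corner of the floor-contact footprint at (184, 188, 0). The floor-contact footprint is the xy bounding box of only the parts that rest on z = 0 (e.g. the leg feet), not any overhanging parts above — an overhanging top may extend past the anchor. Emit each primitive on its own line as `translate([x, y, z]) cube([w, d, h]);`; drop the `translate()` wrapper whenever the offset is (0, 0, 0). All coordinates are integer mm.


translate([184, 188, 0]) cube([90, 39, 575]);
translate([786, 188, 0]) cube([90, 39, 575]);
translate([274, 188, 0]) cube([512, 39, 90]);
translate([274, 188, 485]) cube([512, 39, 90]);


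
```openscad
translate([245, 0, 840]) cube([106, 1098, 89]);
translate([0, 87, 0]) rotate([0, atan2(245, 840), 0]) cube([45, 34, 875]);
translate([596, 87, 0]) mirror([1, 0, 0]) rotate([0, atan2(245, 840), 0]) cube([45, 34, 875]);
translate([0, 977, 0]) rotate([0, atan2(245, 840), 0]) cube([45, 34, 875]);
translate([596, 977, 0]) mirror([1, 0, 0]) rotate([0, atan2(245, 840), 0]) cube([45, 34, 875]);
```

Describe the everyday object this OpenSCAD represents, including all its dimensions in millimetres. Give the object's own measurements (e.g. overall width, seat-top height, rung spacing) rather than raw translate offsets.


A sawhorse. A 106×1098×89 mm beam (x, y, z) sits on two A-frame leg pairs. Each pair is two raked legs of 45×34 mm section (34 mm along y) splaying symmetrically in x. Each leg rises 840 mm vertically over 245 mm of horizontal reach and is 875 mm long along its own axis. Every leg's outer bottom edge rests on the floor and its outer top edge meets a bottom edge of the beam — the left legs (tilting toward +x) meet the beam's −x bottom edge, the right legs (their mirror images, tilting toward −x) meet its +x bottom edge — so the leg tops tuck under the beam, the beam's underside is 840 mm above the floor, and the feet are 596 mm apart outside-to-outside with the beam centred between them. The two leg pairs are set in 87 mm from either end of the beam.


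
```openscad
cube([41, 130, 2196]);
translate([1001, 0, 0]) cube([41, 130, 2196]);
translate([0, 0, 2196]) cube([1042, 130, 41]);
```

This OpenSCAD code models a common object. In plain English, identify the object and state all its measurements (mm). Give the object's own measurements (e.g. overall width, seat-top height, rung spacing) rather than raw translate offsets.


A door frame. The clear opening is 960 mm wide and 2196 mm high. Two 41 mm wide jambs, 130 mm deep, stand either side of the opening from the floor to the top of the opening. A 41 mm thick head sits across the top of both jambs, spanning the full outside width of the frame.


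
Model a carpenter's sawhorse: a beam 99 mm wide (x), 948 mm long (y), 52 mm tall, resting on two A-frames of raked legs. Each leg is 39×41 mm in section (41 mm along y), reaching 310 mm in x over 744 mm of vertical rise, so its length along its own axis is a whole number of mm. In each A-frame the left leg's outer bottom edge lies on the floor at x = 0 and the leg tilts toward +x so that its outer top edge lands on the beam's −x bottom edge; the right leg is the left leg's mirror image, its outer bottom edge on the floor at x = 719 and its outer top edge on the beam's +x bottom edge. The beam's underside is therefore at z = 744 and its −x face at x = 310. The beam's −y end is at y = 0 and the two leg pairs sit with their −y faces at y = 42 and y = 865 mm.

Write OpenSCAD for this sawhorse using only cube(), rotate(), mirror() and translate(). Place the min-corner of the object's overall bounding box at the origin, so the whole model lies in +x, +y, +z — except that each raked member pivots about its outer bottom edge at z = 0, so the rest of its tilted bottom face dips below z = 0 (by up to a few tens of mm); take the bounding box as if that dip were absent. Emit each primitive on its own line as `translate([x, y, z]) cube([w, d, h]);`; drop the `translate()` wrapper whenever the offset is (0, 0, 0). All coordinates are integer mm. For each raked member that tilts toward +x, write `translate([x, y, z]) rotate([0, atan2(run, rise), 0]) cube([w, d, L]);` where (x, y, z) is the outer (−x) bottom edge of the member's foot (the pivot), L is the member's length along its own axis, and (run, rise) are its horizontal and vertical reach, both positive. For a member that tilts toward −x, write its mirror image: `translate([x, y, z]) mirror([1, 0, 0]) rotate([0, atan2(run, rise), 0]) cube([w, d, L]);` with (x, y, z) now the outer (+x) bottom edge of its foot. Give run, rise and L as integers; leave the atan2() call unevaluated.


// leg length = √(310² + 744²) = 806
// right-leg outer foot x = 2·310 + 99 = 719
// beam min-corner = (310, 0, 744)
translate([310, 0, 744]) cube([99, 948, 52]);
translate([0, 42, 0]) rotate([0, atan2(310, 744), 0]) cube([39, 41, 806]);
translate([719, 42, 0]) mirror([1, 0, 0]) rotate([0, atan2(310, 744), 0]) cube([39, 41, 806]);
translate([0, 865, 0]) rotate([0, atan2(310, 744), 0]) cube([39, 41, 806]);
translate([719, 865, 0]) mirror([1, 0, 0]) rotate([0, atan2(310, 744), 0]) cube([39, 41, 806]);


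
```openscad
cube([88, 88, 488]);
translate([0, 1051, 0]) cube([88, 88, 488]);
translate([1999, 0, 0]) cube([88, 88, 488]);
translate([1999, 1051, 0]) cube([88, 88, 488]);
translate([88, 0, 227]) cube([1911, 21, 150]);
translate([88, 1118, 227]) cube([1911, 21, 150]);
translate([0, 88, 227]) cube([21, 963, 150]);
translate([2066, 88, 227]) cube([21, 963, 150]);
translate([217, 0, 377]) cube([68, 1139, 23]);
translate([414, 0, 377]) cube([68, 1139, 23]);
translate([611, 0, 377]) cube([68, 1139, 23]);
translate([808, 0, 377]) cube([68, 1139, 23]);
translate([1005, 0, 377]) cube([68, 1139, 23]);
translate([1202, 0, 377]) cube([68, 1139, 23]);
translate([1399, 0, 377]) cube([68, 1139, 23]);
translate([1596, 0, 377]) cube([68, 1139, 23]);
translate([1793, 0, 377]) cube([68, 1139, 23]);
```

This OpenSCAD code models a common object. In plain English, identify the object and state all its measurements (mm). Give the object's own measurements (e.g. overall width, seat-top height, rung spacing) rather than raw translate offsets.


A bed frame 2087 mm long (x) by 1139 mm wide (y). Four 88×88 mm corner posts, 488 mm tall, at the corners of the footprint. Four rails of 21 mm thickness and 150 mm height run between adjacent posts with their undersides at z = 227 mm, their outer faces flush with the outside of the frame (the two x-running rails run between the posts' inner faces; the two y-running rails run between the posts' inner faces). 9 slats, each 68 mm wide (x) and 23 mm thick, lie across the top of the two x-running rails, running the full 1139 mm width of the frame in y; along x they sit between the end posts with a 129 mm gap after the −x posts and between neighbouring slats, leaving 138 mm before the +x posts.


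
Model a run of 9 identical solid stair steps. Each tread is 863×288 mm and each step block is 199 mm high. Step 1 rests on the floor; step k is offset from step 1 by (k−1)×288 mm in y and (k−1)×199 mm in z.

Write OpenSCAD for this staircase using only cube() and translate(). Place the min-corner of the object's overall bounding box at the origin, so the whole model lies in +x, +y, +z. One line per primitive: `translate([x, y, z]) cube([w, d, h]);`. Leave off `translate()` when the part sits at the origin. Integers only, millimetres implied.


cube([863, 288, 199]);
translate([0, 288, 199]) cube([863, 288, 199]);
translate([0, 576, 398]) cube([863, 288, 199]);
translate([0, 864, 597]) cube([863, 288, 199]);
translate([0, 1152, 796]) cube([863, 288, 199]);
translate([0, 1440, 995]) cube([863, 288, 199]);
translate([0, 1728, 1194]) cube([863, 288, 199]);
translate([0, 2016, 1393]) cube([863, 288, 199]);
translate([0, 2304, 1592]) cube([863, 288, 199]);


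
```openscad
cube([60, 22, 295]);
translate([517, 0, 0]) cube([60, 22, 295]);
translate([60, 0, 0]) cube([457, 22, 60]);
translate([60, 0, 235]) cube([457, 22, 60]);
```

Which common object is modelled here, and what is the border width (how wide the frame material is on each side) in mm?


A picture frame. The border width is 60 mm.

Four thin pieces enclosing a rectangular opening — a picture frame. The two full-height stiles are 295 mm tall; the top rail sits at z = 235 and is 60 mm tall, so the border above the opening is 295 − 235 = 60 mm, matching the stile x-width.


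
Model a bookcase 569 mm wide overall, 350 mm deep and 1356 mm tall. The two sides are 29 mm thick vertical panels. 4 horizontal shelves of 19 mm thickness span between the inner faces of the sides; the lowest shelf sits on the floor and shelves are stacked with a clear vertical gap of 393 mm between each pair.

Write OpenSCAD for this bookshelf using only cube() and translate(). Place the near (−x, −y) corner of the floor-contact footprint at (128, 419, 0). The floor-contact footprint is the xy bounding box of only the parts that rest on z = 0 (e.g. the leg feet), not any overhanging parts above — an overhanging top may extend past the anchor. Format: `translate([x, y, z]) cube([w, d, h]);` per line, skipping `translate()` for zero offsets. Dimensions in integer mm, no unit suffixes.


translate([128, 419, 0]) cube([29, 350, 1356]);
translate([668, 419, 0]) cube([29, 350, 1356]);
translate([157, 419, 0]) cube([511, 350, 19]);
translate([157, 419, 412]) cube([511, 350, 19]);
translate([157, 419, 824]) cube([511, 350, 19]);
translate([157, 419, 1236]) cube([511, 350, 19]);


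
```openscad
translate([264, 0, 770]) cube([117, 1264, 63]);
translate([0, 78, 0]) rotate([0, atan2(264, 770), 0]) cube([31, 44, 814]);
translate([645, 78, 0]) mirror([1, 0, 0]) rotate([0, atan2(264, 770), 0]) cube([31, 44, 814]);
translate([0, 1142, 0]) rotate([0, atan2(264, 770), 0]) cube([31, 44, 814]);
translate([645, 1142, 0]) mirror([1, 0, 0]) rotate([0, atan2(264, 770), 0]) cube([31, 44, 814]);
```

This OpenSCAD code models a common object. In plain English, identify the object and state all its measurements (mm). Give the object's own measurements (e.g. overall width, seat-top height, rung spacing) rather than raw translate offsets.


A sawhorse. A 117×1264×63 mm beam (x, y, z) sits on two A-frame leg pairs. Each pair is two raked legs of 31×44 mm section (44 mm along y) splaying symmetrically in x. Each leg rises 770 mm vertically over 264 mm of horizontal reach and is 814 mm long along its own axis. Every leg's outer bottom edge rests on the floor and its outer top edge meets a bottom edge of the beam — the left legs (tilting toward +x) meet the beam's −x bottom edge, the right legs (their mirror images, tilting toward −x) meet its +x bottom edge — so the leg tops tuck under the beam, the beam's underside is 770 mm above the floor, and the feet are 645 mm apart outside-to-outside with the beam centred between them. The two leg pairs are set in 78 mm from either end of the beam.


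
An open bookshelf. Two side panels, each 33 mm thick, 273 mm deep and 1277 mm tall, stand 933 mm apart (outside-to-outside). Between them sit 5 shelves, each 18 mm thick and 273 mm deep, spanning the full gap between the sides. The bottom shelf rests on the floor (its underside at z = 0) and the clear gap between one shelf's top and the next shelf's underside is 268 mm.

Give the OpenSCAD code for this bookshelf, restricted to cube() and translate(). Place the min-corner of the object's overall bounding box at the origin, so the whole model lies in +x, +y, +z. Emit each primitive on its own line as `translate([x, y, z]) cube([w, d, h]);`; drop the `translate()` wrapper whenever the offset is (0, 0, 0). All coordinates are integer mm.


cube([33, 273, 1277]);
translate([900, 0, 0]) cube([33, 273, 1277]);
translate([33, 0, 0]) cube([867, 273, 18]);
translate([33, 0, 286]) cube([867, 273, 18]);
translate([33, 0, 572]) cube([867, 273, 18]);
translate([33, 0, 858]) cube([867, 273, 18]);
translate([33, 0, 1144]) cube([867, 273, 18]);


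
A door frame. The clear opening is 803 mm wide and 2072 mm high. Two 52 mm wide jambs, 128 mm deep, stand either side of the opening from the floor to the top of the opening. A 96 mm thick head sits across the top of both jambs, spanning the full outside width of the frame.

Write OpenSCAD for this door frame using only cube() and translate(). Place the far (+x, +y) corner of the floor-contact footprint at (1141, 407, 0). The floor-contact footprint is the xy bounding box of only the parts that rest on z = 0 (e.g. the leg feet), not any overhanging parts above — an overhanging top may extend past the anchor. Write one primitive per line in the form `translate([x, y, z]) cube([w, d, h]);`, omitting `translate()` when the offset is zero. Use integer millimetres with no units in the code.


translate([234, 279, 0]) cube([52, 128, 2072]);
translate([1089, 279, 0]) cube([52, 128, 2072]);
translate([234, 279, 2072]) cube([907, 128, 96]);


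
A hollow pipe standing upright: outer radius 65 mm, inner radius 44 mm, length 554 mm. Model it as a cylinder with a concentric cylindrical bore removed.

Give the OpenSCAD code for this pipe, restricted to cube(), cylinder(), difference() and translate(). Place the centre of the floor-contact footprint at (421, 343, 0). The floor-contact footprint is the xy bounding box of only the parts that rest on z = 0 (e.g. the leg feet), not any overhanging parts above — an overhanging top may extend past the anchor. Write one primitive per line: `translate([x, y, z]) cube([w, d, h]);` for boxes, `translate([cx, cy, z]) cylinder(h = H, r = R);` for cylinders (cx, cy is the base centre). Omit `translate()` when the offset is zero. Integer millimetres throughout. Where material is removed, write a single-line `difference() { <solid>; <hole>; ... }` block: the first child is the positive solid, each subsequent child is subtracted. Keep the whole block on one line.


difference() { translate([421, 343, 0]) cylinder(h = 554, r = 65); translate([421, 343, 0]) cylinder(h = 554, r = 44); }


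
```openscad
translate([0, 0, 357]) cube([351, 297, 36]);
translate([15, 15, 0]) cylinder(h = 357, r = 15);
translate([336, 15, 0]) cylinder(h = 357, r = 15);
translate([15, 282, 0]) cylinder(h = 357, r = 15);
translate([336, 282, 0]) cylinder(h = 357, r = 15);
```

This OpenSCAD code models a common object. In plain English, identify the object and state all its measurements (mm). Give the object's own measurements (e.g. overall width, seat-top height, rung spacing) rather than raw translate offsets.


A simple wooden stool: a rectangular seat 351 mm (x) by 297 mm (y), 36 mm thick, top face at z = 393 mm, on four round legs, each 30 mm in diameter. The legs rest on z = 0, each leg's axis is inset half a diameter from the nearest pair of seat edges (so the leg's bounding box is flush with the corner).


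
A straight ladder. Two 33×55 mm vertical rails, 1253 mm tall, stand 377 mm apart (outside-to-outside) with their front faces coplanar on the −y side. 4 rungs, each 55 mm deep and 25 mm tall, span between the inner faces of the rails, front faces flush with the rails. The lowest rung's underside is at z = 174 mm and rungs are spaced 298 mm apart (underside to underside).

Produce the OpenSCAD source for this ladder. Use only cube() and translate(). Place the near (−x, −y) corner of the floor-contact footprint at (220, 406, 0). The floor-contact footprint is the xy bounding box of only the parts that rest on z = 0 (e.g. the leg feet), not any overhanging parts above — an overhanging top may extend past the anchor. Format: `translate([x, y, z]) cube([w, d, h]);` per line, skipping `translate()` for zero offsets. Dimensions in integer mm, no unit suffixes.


translate([220, 406, 0]) cube([33, 55, 1253]);
translate([564, 406, 0]) cube([33, 55, 1253]);
translate([253, 406, 174]) cube([311, 55, 25]);
translate([253, 406, 472]) cube([311, 55, 25]);
translate([253, 406, 770]) cube([311, 55, 25]);
translate([253, 406, 1068]) cube([311, 55, 25]);


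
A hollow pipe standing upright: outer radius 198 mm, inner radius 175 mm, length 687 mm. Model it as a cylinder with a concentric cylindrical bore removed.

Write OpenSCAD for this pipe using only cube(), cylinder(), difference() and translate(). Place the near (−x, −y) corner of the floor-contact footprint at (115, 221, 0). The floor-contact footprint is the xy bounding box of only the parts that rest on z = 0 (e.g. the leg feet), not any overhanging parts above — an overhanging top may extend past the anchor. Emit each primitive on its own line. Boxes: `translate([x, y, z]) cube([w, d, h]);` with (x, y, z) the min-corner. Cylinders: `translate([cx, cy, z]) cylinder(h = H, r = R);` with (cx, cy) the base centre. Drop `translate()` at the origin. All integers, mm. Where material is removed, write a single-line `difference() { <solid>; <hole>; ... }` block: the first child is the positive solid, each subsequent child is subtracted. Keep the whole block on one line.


difference() { translate([313, 419, 0]) cylinder(h = 687, r = 198); translate([313, 419, 0]) cylinder(h = 687, r = 175); }


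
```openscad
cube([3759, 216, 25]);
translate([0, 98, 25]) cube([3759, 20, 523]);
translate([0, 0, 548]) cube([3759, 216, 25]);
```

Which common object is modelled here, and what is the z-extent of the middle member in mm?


An I-beam. The web height is 523 mm.

Two wide flanges with a thin centred web — an I-beam. Overall 573 mm minus two 25 mm flanges gives a web of 573 − 2·25 = 523 mm.


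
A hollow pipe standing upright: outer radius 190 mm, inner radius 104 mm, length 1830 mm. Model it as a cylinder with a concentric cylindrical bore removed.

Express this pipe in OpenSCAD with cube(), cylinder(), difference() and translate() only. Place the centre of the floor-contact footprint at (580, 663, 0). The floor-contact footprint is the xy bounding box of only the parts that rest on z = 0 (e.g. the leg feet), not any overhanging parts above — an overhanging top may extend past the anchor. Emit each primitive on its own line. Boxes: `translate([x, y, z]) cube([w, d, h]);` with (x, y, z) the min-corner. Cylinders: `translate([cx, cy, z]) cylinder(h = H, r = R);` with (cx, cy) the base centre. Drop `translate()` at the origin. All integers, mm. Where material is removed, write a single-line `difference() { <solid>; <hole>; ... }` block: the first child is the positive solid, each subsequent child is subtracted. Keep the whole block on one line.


difference() { translate([580, 663, 0]) cylinder(h = 1830, r = 190); translate([580, 663, 0]) cylinder(h = 1830, r = 104); }


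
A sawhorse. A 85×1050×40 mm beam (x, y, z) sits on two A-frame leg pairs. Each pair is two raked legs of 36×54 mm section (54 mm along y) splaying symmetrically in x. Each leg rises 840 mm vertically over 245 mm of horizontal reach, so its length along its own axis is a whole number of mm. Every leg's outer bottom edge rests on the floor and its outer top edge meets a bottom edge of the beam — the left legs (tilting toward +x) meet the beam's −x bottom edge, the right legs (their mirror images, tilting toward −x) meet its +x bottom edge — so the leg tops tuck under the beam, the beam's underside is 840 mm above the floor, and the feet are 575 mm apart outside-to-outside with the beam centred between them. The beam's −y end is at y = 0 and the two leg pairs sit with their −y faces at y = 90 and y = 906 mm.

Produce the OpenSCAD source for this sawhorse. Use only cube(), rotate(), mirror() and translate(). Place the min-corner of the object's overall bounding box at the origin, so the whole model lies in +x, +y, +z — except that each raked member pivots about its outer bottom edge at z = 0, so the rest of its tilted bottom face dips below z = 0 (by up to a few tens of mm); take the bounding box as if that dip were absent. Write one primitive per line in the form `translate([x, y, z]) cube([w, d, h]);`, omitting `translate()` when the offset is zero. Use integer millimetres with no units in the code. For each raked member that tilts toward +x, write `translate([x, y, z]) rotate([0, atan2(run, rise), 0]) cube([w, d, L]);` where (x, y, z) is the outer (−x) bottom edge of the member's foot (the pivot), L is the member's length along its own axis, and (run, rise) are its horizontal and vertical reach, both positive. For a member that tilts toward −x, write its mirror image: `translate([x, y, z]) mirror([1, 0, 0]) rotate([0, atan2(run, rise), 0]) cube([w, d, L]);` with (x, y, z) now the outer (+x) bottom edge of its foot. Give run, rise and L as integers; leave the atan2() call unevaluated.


translate([245, 0, 840]) cube([85, 1050, 40]);
translate([0, 90, 0]) rotate([0, atan2(245, 840), 0]) cube([36, 54, 875]);
translate([575, 90, 0]) mirror([1, 0, 0]) rotate([0, atan2(245, 840), 0]) cube([36, 54, 875]);
translate([0, 906, 0]) rotate([0, atan2(245, 840), 0]) cube([36, 54, 875]);
translate([575, 906, 0]) mirror([1, 0, 0]) rotate([0, atan2(245, 840), 0]) cube([36, 54, 875]);


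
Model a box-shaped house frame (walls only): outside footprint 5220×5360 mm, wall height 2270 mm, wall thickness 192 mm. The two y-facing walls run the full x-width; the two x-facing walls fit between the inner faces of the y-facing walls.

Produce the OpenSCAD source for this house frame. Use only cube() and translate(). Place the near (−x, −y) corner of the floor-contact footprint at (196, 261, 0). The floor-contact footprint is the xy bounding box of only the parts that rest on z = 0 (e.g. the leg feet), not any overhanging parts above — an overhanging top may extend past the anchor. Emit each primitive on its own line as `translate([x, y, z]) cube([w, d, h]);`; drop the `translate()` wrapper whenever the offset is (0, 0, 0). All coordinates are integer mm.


translate([196, 261, 0]) cube([5220, 192, 2270]);
translate([196, 5429, 0]) cube([5220, 192, 2270]);
translate([196, 453, 0]) cube([192, 4976, 2270]);
translate([5224, 453, 0]) cube([192, 4976, 2270]);


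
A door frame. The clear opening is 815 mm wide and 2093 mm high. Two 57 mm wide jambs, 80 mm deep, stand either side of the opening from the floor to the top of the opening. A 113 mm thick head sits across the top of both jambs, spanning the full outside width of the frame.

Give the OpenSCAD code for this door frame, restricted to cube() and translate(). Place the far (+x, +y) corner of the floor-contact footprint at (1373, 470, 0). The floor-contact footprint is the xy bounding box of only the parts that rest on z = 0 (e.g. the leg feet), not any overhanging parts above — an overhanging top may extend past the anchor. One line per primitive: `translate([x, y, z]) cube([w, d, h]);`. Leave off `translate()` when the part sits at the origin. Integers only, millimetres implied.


translate([444, 390, 0]) cube([57, 80, 2093]);
translate([1316, 390, 0]) cube([57, 80, 2093]);
translate([444, 390, 2093]) cube([929, 80, 113]);


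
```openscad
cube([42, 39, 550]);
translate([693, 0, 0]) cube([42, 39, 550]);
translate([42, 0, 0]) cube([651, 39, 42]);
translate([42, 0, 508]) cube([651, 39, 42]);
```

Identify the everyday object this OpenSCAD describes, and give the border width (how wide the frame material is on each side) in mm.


A picture frame. The border width is 42 mm.

Four thin pieces enclosing a rectangular opening — a picture frame. The two full-height stiles are 550 mm tall; the top rail sits at z = 508 and is 42 mm tall, so the border above the opening is 550 − 508 = 42 mm, matching the stile x-width.


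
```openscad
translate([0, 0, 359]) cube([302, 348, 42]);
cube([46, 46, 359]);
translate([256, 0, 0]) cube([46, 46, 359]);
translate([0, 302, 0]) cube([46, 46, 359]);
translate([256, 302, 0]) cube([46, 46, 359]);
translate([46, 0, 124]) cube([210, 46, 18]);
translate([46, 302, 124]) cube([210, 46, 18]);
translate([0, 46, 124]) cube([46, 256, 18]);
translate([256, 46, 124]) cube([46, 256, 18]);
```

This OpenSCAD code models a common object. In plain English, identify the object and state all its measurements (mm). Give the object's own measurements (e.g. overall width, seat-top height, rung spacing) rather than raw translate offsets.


A simple wooden stool: a rectangular seat 302 mm (x) by 348 mm (y), 42 mm thick, top face at z = 401 mm, on four square legs, each 46×46 mm in cross-section. The legs rest on z = 0, each flush with a corner of the seat. Four stretchers, 46 mm wide and 18 mm tall, connect adjacent legs with their undersides at z = 124 mm, each running between the inner faces of the legs it joins and aligned with the legs' outer faces on the other axis.


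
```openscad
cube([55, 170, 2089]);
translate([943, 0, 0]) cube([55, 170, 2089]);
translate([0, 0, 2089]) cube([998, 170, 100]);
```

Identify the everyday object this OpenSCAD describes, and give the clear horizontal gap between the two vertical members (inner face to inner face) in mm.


A door frame. The clear opening width is 888 mm.

Two 2089 mm tall posts with a header on top — a door frame. The left jamb is 55 mm wide at x = 0; the right jamb starts at x = 943. The clear opening is 943 − 55 = 888 mm.


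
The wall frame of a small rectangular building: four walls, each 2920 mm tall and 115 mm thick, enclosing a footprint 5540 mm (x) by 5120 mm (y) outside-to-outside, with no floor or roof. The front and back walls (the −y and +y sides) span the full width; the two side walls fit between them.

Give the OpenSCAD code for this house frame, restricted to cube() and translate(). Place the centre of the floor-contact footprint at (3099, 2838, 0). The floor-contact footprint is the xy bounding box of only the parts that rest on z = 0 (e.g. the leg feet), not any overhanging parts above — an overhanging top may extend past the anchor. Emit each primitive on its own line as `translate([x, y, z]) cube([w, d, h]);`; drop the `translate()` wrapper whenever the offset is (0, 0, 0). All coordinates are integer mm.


translate([329, 278, 0]) cube([5540, 115, 2920]);
translate([329, 5283, 0]) cube([5540, 115, 2920]);
translate([329, 393, 0]) cube([115, 4890, 2920]);
translate([5754, 393, 0]) cube([115, 4890, 2920]);


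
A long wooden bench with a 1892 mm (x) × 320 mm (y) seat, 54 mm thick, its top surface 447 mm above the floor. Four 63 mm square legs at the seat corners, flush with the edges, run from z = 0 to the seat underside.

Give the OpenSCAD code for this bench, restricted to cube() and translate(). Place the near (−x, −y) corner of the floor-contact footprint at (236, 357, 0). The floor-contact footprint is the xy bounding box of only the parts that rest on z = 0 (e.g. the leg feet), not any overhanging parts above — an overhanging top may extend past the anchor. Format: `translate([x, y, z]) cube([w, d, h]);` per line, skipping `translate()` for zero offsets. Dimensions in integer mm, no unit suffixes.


// leg_h = 447 − 54 = 393
translate([236, 357, 393]) cube([1892, 320, 54]);
translate([236, 357, 0]) cube([63, 63, 393]);
translate([236, 614, 0]) cube([63, 63, 393]);
translate([2065, 357, 0]) cube([63, 63, 393]);
translate([2065, 614, 0]) cube([63, 63, 393]);


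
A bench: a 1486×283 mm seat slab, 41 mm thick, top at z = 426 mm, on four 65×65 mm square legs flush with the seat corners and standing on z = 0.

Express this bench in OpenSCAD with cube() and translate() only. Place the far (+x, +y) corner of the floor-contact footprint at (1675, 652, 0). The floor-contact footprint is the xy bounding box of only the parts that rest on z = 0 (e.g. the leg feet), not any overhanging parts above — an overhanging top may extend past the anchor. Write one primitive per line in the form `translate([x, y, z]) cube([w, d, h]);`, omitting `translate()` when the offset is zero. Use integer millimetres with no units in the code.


// leg_h = 426 − 41 = 385
translate([189, 369, 385]) cube([1486, 283, 41]);
translate([189, 369, 0]) cube([65, 65, 385]);
translate([189, 587, 0]) cube([65, 65, 385]);
translate([1610, 369, 0]) cube([65, 65, 385]);
translate([1610, 587, 0]) cube([65, 65, 385]);


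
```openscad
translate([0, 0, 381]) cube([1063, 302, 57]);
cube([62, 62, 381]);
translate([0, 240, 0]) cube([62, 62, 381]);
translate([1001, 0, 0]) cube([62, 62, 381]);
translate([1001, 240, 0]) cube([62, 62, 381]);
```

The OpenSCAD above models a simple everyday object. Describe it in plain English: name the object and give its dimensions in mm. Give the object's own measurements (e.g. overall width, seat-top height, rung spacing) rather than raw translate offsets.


A bench: a 1063×302 mm seat slab, 57 mm thick, top at z = 438 mm, on four 62×62 mm square legs flush with the seat corners and standing on z = 0.


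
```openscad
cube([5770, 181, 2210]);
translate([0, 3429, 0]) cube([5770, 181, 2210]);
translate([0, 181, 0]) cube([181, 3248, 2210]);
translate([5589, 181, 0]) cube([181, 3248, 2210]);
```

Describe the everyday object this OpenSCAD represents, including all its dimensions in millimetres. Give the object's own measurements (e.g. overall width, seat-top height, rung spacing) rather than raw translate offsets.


The wall frame of a small rectangular building: four walls, each 2210 mm tall and 181 mm thick, enclosing a footprint 5770 mm (x) by 3610 mm (y) outside-to-outside, with no floor or roof. The front and back walls (the −y and +y sides) span the full width; the two side walls fit between them.


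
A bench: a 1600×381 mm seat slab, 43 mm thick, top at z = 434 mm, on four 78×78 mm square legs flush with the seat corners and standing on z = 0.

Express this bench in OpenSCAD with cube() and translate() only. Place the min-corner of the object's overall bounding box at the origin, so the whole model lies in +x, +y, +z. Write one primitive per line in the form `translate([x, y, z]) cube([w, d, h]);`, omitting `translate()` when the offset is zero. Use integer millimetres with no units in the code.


translate([0, 0, 391]) cube([1600, 381, 43]);
cube([78, 78, 391]);
translate([0, 303, 0]) cube([78, 78, 391]);
translate([1522, 0, 0]) cube([78, 78, 391]);
translate([1522, 303, 0]) cube([78, 78, 391]);


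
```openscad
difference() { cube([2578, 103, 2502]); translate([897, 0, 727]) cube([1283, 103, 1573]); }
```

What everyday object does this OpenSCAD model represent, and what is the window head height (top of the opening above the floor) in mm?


A wall with a window opening. The window head height is 2300 mm.

A wall with a rectangular opening subtracted — a window. Sill at z = 727, opening 1573 mm tall, so the head is at 727 + 1573 = 2300 mm.


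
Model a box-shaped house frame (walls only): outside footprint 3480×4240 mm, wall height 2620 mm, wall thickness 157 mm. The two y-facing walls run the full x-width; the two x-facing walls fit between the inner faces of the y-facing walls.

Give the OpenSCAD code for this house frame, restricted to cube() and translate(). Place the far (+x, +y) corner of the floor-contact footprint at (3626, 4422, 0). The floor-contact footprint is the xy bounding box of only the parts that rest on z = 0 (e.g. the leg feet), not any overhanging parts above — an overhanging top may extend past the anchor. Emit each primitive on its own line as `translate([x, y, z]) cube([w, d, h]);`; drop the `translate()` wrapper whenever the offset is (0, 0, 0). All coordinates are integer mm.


translate([146, 182, 0]) cube([3480, 157, 2620]);
translate([146, 4265, 0]) cube([3480, 157, 2620]);
translate([146, 339, 0]) cube([157, 3926, 2620]);
translate([3469, 339, 0]) cube([157, 3926, 2620]);


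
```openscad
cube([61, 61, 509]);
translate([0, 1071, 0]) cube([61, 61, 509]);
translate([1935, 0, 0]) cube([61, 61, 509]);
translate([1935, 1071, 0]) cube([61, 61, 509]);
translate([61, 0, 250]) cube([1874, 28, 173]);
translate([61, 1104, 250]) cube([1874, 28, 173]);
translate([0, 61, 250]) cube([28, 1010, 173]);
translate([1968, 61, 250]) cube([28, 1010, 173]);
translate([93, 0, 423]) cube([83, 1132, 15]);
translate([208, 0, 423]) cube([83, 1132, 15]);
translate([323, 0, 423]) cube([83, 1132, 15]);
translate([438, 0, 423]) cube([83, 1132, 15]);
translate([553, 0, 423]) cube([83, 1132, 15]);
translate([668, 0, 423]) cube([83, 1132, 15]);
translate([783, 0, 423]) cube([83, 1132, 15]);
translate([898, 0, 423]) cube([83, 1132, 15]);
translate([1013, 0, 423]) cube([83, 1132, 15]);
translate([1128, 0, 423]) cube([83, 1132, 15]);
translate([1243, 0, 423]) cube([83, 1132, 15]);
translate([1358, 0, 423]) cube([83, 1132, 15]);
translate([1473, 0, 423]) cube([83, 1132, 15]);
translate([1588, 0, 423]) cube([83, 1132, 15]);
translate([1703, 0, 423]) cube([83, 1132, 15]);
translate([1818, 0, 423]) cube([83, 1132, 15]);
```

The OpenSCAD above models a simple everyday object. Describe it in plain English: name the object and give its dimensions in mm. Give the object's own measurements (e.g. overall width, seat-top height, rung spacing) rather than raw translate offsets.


A bed frame 1996 mm long (x) by 1132 mm wide (y). Four 61×61 mm corner posts, 509 mm tall, at the corners of the footprint. Four rails of 28 mm thickness and 173 mm height run between adjacent posts with their undersides at z = 250 mm, their outer faces flush with the outside of the frame (the two x-running rails run between the posts' inner faces; the two y-running rails run between the posts' inner faces). 16 slats, each 83 mm wide (x) and 15 mm thick, lie across the top of the two x-running rails, running the full 1132 mm width of the frame in y; along x they sit between the end posts with a 32 mm gap after the −x posts and between neighbouring slats, leaving 34 mm before the +x posts.
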